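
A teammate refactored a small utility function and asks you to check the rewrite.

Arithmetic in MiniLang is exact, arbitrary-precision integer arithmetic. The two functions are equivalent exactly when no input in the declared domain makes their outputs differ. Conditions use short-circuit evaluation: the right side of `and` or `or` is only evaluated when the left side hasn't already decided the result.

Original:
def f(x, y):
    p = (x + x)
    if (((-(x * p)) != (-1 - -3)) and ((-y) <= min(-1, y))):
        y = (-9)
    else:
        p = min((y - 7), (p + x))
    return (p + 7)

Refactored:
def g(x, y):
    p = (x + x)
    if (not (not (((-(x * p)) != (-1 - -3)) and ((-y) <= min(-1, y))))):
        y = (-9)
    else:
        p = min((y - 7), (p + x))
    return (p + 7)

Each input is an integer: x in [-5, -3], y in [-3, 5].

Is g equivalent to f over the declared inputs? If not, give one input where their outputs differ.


The two versions differ — the changes include boolean connective usage differs.
As a probe, take x=-4, y=5: f runs p=-8, then (((-(x * p)) != (-1 - -3)) and ((-y) <= min(-1, y))) is true, then y=-9, then returns -1; g runs p=-8, then (not (not (((-(x * p)) != (-1 - -3)) and ((-y) <= min(-1, y))))) is true, then y=-9, then returns -1; both end at -1.
Checked all 27 inputs in the declared domain: the outputs agree on every one.
verdict: equivalent


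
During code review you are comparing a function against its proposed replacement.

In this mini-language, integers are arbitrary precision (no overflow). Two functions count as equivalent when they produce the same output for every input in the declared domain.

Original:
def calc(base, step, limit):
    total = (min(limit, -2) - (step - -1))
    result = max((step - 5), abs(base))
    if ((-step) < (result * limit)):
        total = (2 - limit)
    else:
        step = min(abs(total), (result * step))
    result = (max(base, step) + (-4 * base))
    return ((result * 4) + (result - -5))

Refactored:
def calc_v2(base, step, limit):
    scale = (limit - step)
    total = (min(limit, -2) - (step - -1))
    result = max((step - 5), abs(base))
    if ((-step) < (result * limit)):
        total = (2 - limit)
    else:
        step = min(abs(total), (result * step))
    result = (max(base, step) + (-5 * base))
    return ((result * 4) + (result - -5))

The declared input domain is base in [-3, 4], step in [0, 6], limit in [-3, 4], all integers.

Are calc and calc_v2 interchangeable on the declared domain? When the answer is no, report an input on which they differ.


Evaluate both at base=-3, step=0, limit=-3.
calc: total = -4; result = 3; ((-step) < (result * limit)) -> false; step = 0; result = 12; return 65
calc_v2: scale = -3; total = -4; result = 3; ((-step) < (result * limit)) -> false; step = 0; result = 15; return 80
65 != 80, so the rewrite changes behavior.
verdict: not equivalent; witness: base=-3, step=0, limit=-3


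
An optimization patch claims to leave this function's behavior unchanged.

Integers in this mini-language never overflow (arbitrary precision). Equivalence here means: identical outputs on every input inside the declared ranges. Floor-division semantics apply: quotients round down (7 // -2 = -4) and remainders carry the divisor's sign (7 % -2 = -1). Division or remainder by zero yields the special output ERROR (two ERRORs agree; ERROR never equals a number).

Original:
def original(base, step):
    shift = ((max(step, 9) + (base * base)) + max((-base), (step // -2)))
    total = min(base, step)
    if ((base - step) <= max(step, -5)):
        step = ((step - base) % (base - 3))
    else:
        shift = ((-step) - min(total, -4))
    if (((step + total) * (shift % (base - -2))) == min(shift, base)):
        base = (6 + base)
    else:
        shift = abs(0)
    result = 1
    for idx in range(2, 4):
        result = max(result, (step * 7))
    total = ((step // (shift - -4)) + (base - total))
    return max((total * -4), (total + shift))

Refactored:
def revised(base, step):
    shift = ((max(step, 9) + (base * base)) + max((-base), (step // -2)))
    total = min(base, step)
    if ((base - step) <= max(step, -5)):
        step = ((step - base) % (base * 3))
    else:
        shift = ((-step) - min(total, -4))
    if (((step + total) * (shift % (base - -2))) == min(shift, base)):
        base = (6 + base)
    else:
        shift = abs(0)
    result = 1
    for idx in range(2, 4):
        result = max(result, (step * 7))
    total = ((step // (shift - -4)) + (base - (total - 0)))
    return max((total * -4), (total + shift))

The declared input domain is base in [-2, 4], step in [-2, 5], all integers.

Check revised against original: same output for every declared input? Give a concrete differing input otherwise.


Evaluate both at base=-1, step=2.
original: shift := 11 | total := -1 | ((base - step) <= max(step, -5)): true | step := -1 | (((step + total) * (shift % (base - -2))) == min(shift, base)): false | shift := 0 | result := 1 | iter idx=2: | result := 1 | iter idx=3: | result := 1 | total := -1 | result 4
revised: shift := 11 | total := -1 | ((base - step) <= max(step, -5)): true | step := 0 | (((step + total) * (shift % (base - -2))) == min(shift, base)): false | shift := 0 | result := 1 | iter idx=2: | result := 1 | iter idx=3: | result := 1 | total := 0 | result 0
4 against 0: the behavior changed.
verdict: not equivalent; witness: base=-1, step=2


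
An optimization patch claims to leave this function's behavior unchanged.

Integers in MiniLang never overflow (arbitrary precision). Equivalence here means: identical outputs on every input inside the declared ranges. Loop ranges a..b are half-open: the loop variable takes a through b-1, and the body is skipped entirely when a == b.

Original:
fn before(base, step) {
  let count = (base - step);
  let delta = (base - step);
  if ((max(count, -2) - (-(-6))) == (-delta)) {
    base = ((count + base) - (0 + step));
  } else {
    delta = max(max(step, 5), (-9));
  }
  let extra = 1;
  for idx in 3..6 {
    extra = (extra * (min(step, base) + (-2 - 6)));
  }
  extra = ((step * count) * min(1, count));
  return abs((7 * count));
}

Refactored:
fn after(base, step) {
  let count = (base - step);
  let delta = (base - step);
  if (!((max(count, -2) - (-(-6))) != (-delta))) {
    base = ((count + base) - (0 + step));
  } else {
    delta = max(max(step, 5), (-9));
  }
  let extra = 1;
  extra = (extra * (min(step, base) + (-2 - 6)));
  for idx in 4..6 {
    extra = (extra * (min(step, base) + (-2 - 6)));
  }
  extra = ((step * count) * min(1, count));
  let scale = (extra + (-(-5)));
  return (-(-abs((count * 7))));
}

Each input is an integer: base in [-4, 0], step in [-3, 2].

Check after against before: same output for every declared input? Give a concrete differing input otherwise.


The two are interchangeable: local variable names differ; and arithmetic usage differs; and boolean connective usage differs; and comparison usage differs; and loop structure differs; and constant usage differs; and statement counts differ; and min/max/abs usage differs, and every declared input agrees.
As a probe, take base=0, step=-3: before runs count becomes 3; next delta becomes 3; next ((max(count, -2) - (-(-6))) == (-delta)) evaluates to true; next base becomes 6; next extra becomes 1; next at idx=3:; next extra becomes -11; next at idx=4:; next extra becomes 121; next at idx=5:; next extra becomes -1331; next extra becomes -9; next final value 21; after runs count becomes 3; next delta becomes 3; next (!((max(count, -2) - (-(-6))) != (-delta))) evaluates to true; next base becomes 6; next extra becomes 1; next extra becomes -11; next at idx=4:; next extra becomes 121; next at idx=5:; next extra becomes -1331; next extra becomes -9; next scale becomes -4; next final value 21; both end at 21.
Checked all 30 inputs in the declared domain: the outputs agree on every one.
verdict: equivalent


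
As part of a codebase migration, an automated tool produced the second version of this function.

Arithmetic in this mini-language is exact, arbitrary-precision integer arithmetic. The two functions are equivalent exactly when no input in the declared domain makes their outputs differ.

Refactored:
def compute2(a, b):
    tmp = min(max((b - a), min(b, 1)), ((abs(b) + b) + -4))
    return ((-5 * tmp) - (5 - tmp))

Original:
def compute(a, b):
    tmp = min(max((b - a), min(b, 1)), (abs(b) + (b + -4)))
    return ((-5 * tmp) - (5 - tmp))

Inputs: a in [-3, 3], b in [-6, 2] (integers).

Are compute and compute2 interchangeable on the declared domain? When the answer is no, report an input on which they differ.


Side by side, the visible changes include: same computation, different form.
One worked example (a=0, b=-5) — compute: tmp=-5, then returns 15; compute2: tmp=-5, then returns 15; agreement on 15.
Checked all 63 inputs in the declared domain: the outputs agree on every one.
verdict: equivalent


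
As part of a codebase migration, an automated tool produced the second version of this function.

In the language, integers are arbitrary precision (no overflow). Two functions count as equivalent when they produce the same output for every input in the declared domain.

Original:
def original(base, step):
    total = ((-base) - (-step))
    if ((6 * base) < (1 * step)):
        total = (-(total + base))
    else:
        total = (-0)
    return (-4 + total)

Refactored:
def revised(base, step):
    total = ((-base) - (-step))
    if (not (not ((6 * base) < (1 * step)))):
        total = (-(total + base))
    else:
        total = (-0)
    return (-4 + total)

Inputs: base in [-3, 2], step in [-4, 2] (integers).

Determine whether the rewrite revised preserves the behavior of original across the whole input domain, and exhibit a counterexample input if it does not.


This is a faithful refactor — boolean connective usage differs, but the computed results match everywhere.
One worked example (base=-3, step=-4) — original: total = -1; ((6 * base) < (1 * step)) -> true; total = 4; return 0; revised: total = -1; (not (not ((6 * base) < (1 * step)))) -> true; total = 4; return 0; agreement on 0.
Every one of the 42 inputs gives matching results.
verdict: equivalent


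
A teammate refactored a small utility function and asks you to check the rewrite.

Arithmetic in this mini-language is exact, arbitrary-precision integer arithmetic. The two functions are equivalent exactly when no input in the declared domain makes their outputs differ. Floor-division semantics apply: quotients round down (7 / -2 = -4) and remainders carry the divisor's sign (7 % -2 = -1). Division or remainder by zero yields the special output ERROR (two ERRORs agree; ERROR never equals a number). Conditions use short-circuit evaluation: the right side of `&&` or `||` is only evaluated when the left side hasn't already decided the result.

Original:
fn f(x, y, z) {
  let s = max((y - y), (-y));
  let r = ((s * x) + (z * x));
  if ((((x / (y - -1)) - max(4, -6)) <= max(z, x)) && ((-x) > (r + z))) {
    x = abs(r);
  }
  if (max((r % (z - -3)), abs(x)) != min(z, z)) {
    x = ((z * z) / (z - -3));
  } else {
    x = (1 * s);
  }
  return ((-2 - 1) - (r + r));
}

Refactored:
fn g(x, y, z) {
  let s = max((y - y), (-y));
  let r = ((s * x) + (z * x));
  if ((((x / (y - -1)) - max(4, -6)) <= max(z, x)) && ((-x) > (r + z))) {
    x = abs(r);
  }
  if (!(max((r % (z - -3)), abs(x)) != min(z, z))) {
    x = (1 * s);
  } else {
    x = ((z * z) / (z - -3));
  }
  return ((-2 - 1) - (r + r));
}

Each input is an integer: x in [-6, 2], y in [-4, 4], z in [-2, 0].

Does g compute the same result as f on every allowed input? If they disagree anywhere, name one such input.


The two versions differ — the changes include boolean connective usage differs.
Tracing x=-1, y=2, z=-1: f: s = 0; r = 1; ((((x / (y - -1)) - max(4, -6)) <= max(z, x)) && ((-x) > (r + z))) -> true; x = 1; (max((r % (z - -3)), abs(x)) != min(z, z)) -> true; x = 0; return -5 | g: s = 0; r = 1; ((((x / (y - -1)) - max(4, -6)) <= max(z, x)) && ((-x) > (r + z))) -> true; x = 1; (!(max((r % (z - -3)), abs(x)) != min(z, z))) -> false; x = 0; return -5 — matching result -5.
Every one of the 243 inputs gives matching results.
verdict: equivalent


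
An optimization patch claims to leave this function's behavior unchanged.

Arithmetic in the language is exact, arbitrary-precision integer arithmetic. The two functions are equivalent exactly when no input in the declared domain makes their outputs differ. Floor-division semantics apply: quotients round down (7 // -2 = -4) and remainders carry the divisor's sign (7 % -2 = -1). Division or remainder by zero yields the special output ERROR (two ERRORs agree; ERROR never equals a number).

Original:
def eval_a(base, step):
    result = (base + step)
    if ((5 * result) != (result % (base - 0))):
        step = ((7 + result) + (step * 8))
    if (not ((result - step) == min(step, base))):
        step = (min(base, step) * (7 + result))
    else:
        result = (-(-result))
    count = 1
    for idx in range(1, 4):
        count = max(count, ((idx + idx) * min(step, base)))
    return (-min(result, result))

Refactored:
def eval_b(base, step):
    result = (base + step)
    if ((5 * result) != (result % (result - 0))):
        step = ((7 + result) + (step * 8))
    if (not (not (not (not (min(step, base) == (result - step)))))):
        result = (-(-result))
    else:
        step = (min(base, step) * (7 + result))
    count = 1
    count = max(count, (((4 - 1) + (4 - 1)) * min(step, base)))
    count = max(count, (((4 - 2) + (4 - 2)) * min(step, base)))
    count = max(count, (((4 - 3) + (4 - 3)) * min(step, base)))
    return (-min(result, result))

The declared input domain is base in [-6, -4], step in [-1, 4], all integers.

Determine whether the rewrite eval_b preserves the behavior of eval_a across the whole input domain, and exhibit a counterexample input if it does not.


On input base=-4, step=4, eval_a returns 0 while eval_b returns ERROR.
verdict: not equivalent; witness: base=-4, step=4


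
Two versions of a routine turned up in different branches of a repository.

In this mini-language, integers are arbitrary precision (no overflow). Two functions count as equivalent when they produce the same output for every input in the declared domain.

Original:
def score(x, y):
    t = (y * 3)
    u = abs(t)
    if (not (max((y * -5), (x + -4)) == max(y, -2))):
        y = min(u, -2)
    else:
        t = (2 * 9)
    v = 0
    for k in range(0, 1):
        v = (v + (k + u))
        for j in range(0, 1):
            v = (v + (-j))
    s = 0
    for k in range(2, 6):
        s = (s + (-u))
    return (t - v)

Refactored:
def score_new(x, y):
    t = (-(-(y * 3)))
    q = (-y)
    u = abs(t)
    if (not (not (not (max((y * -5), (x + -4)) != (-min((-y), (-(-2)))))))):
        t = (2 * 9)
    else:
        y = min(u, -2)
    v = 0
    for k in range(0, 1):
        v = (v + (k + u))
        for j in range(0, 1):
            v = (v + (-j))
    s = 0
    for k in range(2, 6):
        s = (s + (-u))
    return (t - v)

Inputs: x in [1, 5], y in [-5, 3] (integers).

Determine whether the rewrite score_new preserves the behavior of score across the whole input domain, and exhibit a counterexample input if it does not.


Reading the diff, among the changes: comparison usage differs; statement counts differ; min/max/abs usage differs; boolean connective usage differs; local variable names differ.
As a probe, take x=5, y=-5: score runs t becomes -15; next u becomes 15; next (not (max((y * -5), (x + -4)) == max(y, -2))) evaluates to true; next y becomes -2; next v becomes 0; next at k=0:; next v becomes 15; next at j=0:; next v becomes 15; next s becomes 0; next at k=2:; next s becomes -15; next at k=3:; next s becomes -30; next at k=4:; next s becomes -45; next at k=5:; next s becomes -60; next final value -30; score_new runs t becomes -15; next q becomes 5; next u becomes 15; next (not (not (not (max((y * -5), (x + -4)) != (-min((-y), (-(-2)))))))) evaluates to false; next y becomes -2; next v becomes 0; next at k=0:; next v becomes 15; next at j=0:; next v becomes 15; next s becomes 0; next at k=2:; next s becomes -15; next at k=3:; next s becomes -30; next at k=4:; next s becomes -45; next at k=5:; next s becomes -60; next final value -30; both end at -30.
An exhaustive pass over the 45 declared inputs shows identical outputs.
verdict: equivalent


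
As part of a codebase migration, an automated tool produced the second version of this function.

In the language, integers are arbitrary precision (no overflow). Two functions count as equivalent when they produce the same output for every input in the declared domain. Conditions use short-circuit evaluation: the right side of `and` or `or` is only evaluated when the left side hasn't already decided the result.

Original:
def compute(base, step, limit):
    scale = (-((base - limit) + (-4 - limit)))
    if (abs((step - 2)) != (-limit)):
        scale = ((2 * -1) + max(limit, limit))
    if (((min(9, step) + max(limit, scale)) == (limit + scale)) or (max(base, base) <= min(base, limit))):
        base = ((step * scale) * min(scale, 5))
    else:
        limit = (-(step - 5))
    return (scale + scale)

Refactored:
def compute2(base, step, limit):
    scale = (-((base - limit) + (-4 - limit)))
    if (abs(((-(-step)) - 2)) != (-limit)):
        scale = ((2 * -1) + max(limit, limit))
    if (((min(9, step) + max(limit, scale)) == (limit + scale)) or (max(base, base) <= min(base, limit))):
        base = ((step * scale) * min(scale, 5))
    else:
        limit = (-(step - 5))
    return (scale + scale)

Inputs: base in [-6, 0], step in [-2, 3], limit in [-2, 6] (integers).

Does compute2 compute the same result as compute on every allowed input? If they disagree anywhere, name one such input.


The two are interchangeable: same computation, different form, and every declared input agrees.
One worked example (base=-3, step=3, limit=0) — compute: scale := 7 | (abs((step - 2)) != (-limit)): true | scale := -2 | (((min(9, step) + max(limit, scale)) == (limit + scale)) or (max(base, base) <= min(base, limit))): true | base := 12 | result -4; compute2: scale := 7 | (abs(((-(-step)) - 2)) != (-limit)): true | scale := -2 | (((min(9, step) + max(limit, scale)) == (limit + scale)) or (max(base, base) <= min(base, limit))): true | base := 12 | result -4; agreement on -4.
Across all 378 domain points the two functions coincide.
verdict: equivalent


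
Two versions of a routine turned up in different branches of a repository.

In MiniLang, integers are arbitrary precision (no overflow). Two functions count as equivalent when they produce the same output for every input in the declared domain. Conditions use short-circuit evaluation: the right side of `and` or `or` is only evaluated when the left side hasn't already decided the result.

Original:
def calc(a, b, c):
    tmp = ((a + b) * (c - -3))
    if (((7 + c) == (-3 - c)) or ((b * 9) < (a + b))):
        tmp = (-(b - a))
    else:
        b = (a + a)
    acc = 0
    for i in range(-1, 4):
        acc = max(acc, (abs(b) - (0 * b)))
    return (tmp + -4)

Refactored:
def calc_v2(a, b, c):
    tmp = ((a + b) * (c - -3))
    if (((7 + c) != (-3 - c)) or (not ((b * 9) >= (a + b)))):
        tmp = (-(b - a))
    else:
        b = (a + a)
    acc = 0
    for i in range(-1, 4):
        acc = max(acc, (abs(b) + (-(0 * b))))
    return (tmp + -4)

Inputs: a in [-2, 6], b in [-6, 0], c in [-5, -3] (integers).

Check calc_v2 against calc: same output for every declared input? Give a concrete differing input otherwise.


These are not equivalent — on a=-2, b=0, c=-5 the outputs split (-6 vs 0).
calc: tmp = 4; (((7 + c) == (-3 - c)) or ((b * 9) < (a + b))) -> true; tmp = -2; acc = 0; [i=-1]; acc = 0; [i=0]; acc = 0; [i=1]; acc = 0; [i=2]; acc = 0; [i=3]; acc = 0; return -6
calc_v2: tmp = 4; (((7 + c) != (-3 - c)) or (not ((b * 9) >= (a + b)))) -> false; b = -4; acc = 0; [i=-1]; acc = 4; [i=0]; acc = 4; [i=1]; acc = 4; [i=2]; acc = 4; [i=3]; acc = 4; return 0
verdict: not equivalent; witness: a=-2, b=0, c=-5


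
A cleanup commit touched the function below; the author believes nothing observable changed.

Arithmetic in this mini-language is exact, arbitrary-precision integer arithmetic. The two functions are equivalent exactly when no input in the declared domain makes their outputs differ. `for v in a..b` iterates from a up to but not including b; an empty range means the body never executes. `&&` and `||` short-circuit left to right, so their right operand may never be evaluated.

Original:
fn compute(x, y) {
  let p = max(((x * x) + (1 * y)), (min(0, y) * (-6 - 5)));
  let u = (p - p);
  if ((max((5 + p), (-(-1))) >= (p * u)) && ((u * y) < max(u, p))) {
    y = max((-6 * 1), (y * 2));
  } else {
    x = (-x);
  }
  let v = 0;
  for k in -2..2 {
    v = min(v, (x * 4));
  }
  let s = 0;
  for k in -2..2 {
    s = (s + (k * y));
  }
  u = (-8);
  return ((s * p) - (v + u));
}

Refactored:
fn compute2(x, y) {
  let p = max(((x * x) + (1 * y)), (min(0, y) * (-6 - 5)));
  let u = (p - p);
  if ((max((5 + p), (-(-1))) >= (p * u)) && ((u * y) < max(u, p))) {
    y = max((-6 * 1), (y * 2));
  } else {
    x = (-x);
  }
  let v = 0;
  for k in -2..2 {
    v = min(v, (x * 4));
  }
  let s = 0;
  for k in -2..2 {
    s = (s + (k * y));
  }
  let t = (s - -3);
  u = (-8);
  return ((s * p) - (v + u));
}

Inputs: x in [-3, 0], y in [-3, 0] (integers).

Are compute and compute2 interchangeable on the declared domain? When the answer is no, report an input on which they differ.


Behavior is preserved: although arithmetic usage differs; constant usage differs; statement counts differ; local variable names differ, the outputs never diverge.
Spot check at x=-3, y=-3 — compute: p=33, then u=0, then ((max((5 + p), (-(-1))) >= (p * u)) && ((u * y) < max(u, p))) is true, then y=-6, then v=0, then (k=-2), then v=-12, then (k=-1), then v=-12, then (k=0), then v=-12, then (k=1), then v=-12, then s=0, then (k=-2), then s=12, then (k=-1), then s=18, then (k=0), then s=18, then (k=1), then s=12, then u=-8, then returns 416. compute2: p=33, then u=0, then ((max((5 + p), (-(-1))) >= (p * u)) && ((u * y) < max(u, p))) is true, then y=-6, then v=0, then (k=-2), then v=-12, then (k=-1), then v=-12, then (k=0), then v=-12, then (k=1), then v=-12, then s=0, then (k=-2), then s=12, then (k=-1), then s=18, then (k=0), then s=18, then (k=1), then s=12, then t=15, then u=-8, then returns 416. Both give 416.
Across all 16 domain points the two functions coincide.
verdict: equivalent


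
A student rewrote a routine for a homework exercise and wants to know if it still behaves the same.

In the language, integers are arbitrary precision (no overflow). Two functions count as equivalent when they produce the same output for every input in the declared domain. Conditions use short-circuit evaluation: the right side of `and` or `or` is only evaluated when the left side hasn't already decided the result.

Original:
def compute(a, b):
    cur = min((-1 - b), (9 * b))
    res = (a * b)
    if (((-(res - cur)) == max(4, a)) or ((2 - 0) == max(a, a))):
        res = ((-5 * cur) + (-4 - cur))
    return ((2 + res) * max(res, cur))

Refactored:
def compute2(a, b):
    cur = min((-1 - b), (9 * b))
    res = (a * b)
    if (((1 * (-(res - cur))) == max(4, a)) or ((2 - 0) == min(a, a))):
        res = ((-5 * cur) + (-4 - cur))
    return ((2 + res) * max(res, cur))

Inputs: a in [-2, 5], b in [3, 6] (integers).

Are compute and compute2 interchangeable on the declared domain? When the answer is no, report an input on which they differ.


Equivalent. The suspicious edit (`max(a, a)` became `min(a, a)`) never changes the result for any input inside the declared domain.
Checked all 32 inputs in the declared domain: the outputs agree on every one.
As a probe, take a=5, b=3: compute runs cur = -4; res = 15; (((-(res - cur)) == max(4, a)) or ((2 - 0) == max(a, a))) -> false; return 255; compute2 runs cur = -4; res = 15; (((1 * (-(res - cur))) == max(4, a)) or ((2 - 0) == min(a, a))) -> false; return 255; both end at 255.
verdict: equivalent


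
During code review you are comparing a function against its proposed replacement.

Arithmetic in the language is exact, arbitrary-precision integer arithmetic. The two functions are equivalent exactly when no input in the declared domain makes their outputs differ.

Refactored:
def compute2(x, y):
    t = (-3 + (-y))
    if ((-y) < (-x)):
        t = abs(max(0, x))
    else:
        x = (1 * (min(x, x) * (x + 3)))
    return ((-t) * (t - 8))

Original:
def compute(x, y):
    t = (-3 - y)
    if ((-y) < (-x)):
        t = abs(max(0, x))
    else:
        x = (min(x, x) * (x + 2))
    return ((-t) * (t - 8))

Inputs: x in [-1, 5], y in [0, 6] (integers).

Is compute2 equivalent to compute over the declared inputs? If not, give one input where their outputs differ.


Equivalent. Although `2` became `3`, no input in the stated domain can expose it.
Sweeping the whole domain (49 inputs) finds no disagreement.
As a probe, take x=2, y=0: compute runs t := -3 | ((-y) < (-x)): false | x := 8 | result -33; compute2 runs t := -3 | ((-y) < (-x)): false | x := 10 | result -33; both end at -33.
verdict: equivalent


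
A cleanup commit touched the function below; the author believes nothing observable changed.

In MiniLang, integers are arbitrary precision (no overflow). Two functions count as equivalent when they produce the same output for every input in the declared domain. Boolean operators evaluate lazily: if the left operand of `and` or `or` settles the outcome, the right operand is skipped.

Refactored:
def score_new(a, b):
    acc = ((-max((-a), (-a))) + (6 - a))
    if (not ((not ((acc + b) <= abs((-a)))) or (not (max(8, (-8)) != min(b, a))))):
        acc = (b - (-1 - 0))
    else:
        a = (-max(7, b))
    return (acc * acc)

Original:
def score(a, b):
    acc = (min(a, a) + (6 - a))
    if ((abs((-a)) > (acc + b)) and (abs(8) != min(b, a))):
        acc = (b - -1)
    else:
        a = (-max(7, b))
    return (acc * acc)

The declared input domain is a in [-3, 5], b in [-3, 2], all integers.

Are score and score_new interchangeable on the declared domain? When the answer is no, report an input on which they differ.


On input a=-3, b=-3, score returns 36 while score_new returns 4.
verdict: not equivalent; witness: a=-3, b=-3


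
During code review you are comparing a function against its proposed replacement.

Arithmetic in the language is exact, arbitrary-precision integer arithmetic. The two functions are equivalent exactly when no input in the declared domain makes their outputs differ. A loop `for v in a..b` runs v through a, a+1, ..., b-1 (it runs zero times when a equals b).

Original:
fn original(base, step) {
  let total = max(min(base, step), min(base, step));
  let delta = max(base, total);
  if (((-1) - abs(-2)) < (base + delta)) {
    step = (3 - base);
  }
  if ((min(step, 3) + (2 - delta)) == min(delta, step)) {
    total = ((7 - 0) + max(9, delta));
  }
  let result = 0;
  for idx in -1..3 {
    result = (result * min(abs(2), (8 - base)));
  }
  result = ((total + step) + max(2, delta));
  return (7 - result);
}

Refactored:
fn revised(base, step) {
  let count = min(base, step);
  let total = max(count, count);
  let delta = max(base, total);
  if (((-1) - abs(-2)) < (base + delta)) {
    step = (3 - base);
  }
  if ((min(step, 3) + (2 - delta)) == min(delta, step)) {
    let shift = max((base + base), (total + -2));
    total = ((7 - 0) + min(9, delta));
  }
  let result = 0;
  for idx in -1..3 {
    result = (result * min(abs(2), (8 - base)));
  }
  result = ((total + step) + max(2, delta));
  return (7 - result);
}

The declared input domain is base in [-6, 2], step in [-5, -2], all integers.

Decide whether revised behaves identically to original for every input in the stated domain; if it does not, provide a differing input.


At base=2, step=-5: original gives -12, revised gives -5.
verdict: not equivalent; witness: base=2, step=-5


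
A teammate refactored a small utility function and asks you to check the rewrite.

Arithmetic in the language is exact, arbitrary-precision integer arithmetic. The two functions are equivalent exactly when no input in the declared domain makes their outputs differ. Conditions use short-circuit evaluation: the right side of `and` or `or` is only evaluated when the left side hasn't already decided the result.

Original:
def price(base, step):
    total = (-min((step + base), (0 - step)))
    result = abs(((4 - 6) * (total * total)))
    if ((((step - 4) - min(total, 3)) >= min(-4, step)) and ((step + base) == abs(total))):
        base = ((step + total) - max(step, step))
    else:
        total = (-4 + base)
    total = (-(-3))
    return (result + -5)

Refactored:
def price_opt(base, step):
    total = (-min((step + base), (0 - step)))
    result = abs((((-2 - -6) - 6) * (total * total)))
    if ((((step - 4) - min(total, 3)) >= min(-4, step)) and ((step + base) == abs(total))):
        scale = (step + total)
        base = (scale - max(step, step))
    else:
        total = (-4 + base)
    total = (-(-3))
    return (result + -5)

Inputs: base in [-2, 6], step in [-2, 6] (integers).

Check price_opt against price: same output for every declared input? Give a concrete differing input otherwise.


This is a faithful refactor — arithmetic usage differs, plus statement counts differ, plus local variable names differ, plus constant usage differs, but the computed results match everywhere.
Spot check at base=2, step=3 — price: total = 3; result = 18; ((((step - 4) - min(total, 3)) >= min(-4, step)) and ((step + base) == abs(total))) -> false; total = -2; total = 3; return 13. price_opt: total = 3; result = 18; ((((step - 4) - min(total, 3)) >= min(-4, step)) and ((step + base) == abs(total))) -> false; total = -2; total = 3; return 13. Both give 13.
Across all 81 domain points the two functions coincide.
verdict: equivalent


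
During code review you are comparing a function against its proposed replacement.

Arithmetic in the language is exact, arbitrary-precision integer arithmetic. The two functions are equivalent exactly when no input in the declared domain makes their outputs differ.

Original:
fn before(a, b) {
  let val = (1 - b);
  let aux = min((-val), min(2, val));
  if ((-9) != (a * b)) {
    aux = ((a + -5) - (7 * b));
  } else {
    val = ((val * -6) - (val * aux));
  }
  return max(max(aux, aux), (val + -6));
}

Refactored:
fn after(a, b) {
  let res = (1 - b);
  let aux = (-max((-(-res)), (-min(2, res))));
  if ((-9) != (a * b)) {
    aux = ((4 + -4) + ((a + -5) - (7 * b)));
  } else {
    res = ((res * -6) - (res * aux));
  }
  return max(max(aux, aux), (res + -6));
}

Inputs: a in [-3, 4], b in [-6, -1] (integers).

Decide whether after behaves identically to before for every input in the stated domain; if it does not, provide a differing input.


The two are interchangeable: constant usage differs, min/max/abs usage differs, arithmetic usage differs, local variable names differ, and every declared input agrees.
Spot check at a=3, b=-4 — before: val=5, then aux=-5, then ((-9) != (a * b)) is true, then aux=26, then returns 26. after: res=5, then aux=-5, then ((-9) != (a * b)) is true, then aux=26, then returns 26. Both give 26.
Sweeping the whole domain (48 inputs) finds no disagreement.
verdict: equivalent


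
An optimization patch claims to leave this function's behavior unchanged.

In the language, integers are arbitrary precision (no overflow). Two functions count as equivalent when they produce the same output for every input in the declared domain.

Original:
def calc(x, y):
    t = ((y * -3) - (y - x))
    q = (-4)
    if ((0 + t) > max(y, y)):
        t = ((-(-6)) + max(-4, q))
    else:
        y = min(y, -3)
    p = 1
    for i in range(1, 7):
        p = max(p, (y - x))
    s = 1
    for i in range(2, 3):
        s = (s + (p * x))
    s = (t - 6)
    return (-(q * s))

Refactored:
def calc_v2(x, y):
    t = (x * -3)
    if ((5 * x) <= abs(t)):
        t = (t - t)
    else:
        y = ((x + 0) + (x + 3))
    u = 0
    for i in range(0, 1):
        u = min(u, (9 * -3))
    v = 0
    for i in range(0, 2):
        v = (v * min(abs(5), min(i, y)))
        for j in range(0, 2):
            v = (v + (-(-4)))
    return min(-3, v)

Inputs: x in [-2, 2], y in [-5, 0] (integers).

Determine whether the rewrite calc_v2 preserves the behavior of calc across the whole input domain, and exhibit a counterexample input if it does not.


At x=-2, y=-5: calc gives -16, calc_v2 gives -32.
verdict: not equivalent; witness: x=-2, y=-5


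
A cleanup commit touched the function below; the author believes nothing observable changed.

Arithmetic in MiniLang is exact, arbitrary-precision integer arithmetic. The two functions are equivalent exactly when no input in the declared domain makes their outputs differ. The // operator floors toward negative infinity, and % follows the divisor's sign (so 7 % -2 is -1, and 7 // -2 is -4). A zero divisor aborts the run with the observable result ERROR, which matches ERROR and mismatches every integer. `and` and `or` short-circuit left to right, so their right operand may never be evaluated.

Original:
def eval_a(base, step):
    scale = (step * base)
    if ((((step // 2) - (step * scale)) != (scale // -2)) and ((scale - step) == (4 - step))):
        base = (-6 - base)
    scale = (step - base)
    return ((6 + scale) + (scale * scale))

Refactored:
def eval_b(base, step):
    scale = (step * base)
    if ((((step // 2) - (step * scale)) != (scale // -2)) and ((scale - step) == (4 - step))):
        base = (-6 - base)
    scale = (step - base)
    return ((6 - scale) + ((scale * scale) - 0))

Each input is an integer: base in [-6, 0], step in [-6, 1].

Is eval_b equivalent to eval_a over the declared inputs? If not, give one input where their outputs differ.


Take base=-6, step=-5.
eval_a: scale=30, then ((((step // 2) - (step * scale)) != (scale // -2)) and ((scale - step) == (4 - step))) is false, then scale=1, then returns 8
eval_b: scale=30, then ((((step // 2) - (step * scale)) != (scale // -2)) and ((scale - step) == (4 - step))) is false, then scale=1, then returns 6
8 vs 6 — the two versions disagree here.
verdict: not equivalent; witness: base=-6, step=-5


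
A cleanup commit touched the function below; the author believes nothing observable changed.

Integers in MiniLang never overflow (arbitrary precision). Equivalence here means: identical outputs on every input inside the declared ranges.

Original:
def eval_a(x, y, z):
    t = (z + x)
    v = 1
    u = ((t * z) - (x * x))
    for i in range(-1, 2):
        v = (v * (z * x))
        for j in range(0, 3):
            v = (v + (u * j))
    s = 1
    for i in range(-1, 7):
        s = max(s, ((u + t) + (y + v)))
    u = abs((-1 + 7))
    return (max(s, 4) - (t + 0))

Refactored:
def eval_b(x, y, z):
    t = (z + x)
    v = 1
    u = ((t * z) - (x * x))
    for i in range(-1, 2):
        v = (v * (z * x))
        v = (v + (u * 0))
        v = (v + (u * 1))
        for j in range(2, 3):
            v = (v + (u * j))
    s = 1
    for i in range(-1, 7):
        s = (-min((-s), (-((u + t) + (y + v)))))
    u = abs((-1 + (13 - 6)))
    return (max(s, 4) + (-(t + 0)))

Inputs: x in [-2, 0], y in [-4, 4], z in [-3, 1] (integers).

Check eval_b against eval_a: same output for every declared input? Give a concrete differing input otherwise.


Changes here: statement counts differ, arithmetic usage differs, min/max/abs usage differs, constant usage differs, loop structure differs; the full 135-point sweep finds no disagreement.
verdict: equivalent


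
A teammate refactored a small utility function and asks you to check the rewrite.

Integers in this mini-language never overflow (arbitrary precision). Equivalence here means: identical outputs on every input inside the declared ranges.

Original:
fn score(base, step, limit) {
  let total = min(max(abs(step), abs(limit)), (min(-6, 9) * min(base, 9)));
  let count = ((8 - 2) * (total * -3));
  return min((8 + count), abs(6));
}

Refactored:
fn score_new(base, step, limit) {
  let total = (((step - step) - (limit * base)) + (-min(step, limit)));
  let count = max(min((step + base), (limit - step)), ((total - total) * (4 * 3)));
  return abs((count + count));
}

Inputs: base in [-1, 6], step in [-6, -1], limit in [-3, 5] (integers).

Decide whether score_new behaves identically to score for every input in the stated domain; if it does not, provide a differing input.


The rewrite breaks on base=-1, step=-6, limit=-3, where the results are -100 and 0.
score: total := 6 | count := -108 | result -100
score_new: total := 3 | count := 0 | result 0
verdict: not equivalent; witness: base=-1, step=-6, limit=-3


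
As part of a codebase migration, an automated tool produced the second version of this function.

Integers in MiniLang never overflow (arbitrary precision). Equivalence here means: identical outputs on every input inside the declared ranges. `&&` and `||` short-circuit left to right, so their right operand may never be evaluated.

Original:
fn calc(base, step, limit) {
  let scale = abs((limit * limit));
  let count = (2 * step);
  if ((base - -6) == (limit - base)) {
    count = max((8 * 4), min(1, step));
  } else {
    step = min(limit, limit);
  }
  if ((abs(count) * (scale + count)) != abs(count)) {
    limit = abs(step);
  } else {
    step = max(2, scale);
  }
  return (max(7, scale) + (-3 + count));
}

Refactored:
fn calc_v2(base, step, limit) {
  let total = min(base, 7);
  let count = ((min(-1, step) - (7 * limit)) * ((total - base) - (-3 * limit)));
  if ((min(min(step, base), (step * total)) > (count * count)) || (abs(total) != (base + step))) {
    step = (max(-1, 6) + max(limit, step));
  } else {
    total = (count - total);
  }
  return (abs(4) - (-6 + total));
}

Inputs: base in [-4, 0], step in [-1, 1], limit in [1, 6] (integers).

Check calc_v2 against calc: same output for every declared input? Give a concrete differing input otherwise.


Not equivalent: base=-4, step=-1, limit=1 separates them (2 vs 14).
calc: scale becomes 1; next count becomes -2; next ((base - -6) == (limit - base)) evaluates to false; next step becomes 1; next ((abs(count) * (scale + count)) != abs(count)) evaluates to true; next limit becomes 1; next final value 2
calc_v2: total becomes -4; next count becomes -24; next ((min(min(step, base), (step * total)) > (count * count)) || (abs(total) != (base + step))) evaluates to true; next step becomes 7; next final value 14
verdict: not equivalent; witness: base=-4, step=-1, limit=1


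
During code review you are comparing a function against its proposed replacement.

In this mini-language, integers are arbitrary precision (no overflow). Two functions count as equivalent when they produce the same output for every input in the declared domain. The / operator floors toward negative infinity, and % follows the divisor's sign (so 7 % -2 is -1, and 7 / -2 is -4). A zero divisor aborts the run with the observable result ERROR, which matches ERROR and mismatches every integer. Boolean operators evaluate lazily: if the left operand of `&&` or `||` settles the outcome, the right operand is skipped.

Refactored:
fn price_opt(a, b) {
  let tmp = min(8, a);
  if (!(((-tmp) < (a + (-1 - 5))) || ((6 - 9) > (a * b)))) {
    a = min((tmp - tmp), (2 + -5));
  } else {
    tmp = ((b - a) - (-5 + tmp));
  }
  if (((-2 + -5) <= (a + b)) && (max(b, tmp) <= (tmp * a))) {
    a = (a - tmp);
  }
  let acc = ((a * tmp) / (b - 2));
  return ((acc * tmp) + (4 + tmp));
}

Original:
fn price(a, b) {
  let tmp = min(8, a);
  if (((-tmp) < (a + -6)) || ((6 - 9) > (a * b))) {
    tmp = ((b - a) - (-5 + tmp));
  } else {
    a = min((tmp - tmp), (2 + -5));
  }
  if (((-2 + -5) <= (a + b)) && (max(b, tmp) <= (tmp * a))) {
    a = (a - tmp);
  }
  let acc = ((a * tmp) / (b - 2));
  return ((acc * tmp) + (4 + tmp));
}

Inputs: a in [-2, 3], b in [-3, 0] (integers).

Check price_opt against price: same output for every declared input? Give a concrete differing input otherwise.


The two are interchangeable: arithmetic usage differs; and boolean connective usage differs; and constant usage differs, and every declared input agrees.
One worked example (a=2, b=-2) — price: tmp = 2; (((-tmp) < (a + -6)) || ((6 - 9) > (a * b))) -> true; tmp = -1; (((-2 + -5) <= (a + b)) && (max(b, tmp) <= (tmp * a))) -> false; acc = 0; return 3; price_opt: tmp = 2; (!(((-tmp) < (a + (-1 - 5))) || ((6 - 9) > (a * b)))) -> false; tmp = -1; (((-2 + -5) <= (a + b)) && (max(b, tmp) <= (tmp * a))) -> false; acc = 0; return 3; agreement on 3.
Sweeping the whole domain (24 inputs) finds no disagreement.
verdict: equivalent
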